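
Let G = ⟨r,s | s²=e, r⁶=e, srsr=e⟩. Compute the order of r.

Compute successive powers until reaching e:
  r¹ = r, r² = r², r³ = r³, r⁴ = r⁴, r⁵ = r⁵, r⁶ = e.
The smallest positive k with rᵏ = e is 6.

Answer: 6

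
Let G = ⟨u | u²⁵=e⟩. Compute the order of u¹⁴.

Compute successive powers until reaching e:
  (u¹⁴)¹ = u¹⁴, (u¹⁴)² = u³, (u¹⁴)³ = u¹⁷, (u¹⁴)⁴ = u⁶, (u¹⁴)⁵ = u²⁰, (u¹⁴)⁶ = u⁹, (u¹⁴)⁷ = u²³, (u¹⁴)⁸ = u¹², (u¹⁴)⁹ = u, (u¹⁴)¹⁰ = u¹⁵, (u¹⁴)¹¹ = u⁴, (u¹⁴)¹² = u¹⁸, (u¹⁴)¹³ = u⁷, (u¹⁴)¹⁴ = u²¹, (u¹⁴)¹⁵ = u¹⁰, (u¹⁴)¹⁶ = u²⁴, (u¹⁴)¹⁷ = u¹³, (u¹⁴)¹⁸ = u², (u¹⁴)¹⁹ = u¹⁶, (u¹⁴)²⁰ = u⁵, (u¹⁴)²¹ = u¹⁹, (u¹⁴)²² = u⁸, (u¹⁴)²³ = u²², (u¹⁴)²⁴ = u¹¹, (u¹⁴)²⁵ = e.
The smallest positive k with (u¹⁴)ᵏ = e is 25.

Answer: 25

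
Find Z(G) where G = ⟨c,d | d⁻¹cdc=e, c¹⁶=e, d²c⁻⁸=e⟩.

An element z ∈ Z(G) iff z commutes with every generator.
For example c⁸ is central: (c⁸)·c = c⁹ = c·(c⁸); (c⁸)·d = d⁻¹ = d·(c⁸).
Whereas c ∉ Z(G) since c·d = cd ≠ c⁷d⁻¹ = d·c.
Checking each of the 32 elements this way gives Z(G) = {e, c⁸}, of order 2.

Answer: {e, c⁸}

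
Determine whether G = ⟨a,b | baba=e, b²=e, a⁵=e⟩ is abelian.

a·b = ab but b·a = a⁴b, so a·b ≠ b·a and G is not abelian.

Answer: No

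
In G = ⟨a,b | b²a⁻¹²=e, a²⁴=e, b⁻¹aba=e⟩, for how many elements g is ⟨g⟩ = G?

⟨g⟩ = G would require ord(g) = |G| = 48, but the maximum element order in G is 24 < 48. So G is not cyclic and no single element generates it: the count is 0.

Answer: 0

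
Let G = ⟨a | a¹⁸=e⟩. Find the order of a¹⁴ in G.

Compute successive powers until reaching e:
  (a¹⁴)¹ = a¹⁴, (a¹⁴)² = a¹⁰, (a¹⁴)³ = a⁶, (a¹⁴)⁴ = a², (a¹⁴)⁵ = a¹⁶, (a¹⁴)⁶ = a¹², (a¹⁴)⁷ = a⁸, (a¹⁴)⁸ = a⁴, (a¹⁴)⁹ = e.
The smallest positive k with (a¹⁴)ᵏ = e is 9.

Answer: 9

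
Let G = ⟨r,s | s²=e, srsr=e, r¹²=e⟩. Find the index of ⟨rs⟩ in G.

First find ord(rs) by computing successive powers:
  (rs)¹ = rs, (rs)² = e.
So |⟨rs⟩| = ord(rs) = 2. With |G| = 24, by Lagrange [G : ⟨rs⟩] = 24/2 = 12.

Answer: 12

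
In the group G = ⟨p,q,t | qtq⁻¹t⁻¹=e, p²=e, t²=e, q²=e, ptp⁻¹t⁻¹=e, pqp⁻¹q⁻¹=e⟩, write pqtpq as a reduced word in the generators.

Multiply left to right, reducing at each step:
  p · q = pq
  (pq) · t = pqt
  (pqt) · p = qt
  (qt) · q = t

Answer: t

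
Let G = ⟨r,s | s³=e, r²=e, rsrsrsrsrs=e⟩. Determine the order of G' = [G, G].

G' = [G, G] is generated by all commutators. The generator-pair commutators are: [r, s] = rsrs².
The subgroup they normally generate is {e, r, s, s², rs, rsr, rsrs, rsrsr, s²rs²r, s²rs², s²r, rs², sr, srs, srsr, rs²rs²r, rs²rs², rs²r, s²rs, s²rsr, s²rsrs, srs²rs², srs²r, srs², rsrs², rs²rs, rs²rsr, rs²rsrs, rsrs²rs², rsrs²r, s²rs²rs, rsrs²rs, rsrs²rsr, rsrs²rsrs, s²rs²rsrs², s²rs²rsr, s²rs²rsrs, s²rsrs²rs², s²rsrs²r, s²rsrs², srsrs², srs²rs, srs²rsr, srs²rsrs, srsrs²rs², srsrs²r, srsrs²rs, rs²rsrs²rs², rs²rsrs²r, rs²rsrs², s²rsrs²rs, s²rsrs²rsr, srs²rsrs²r, srs²rsrs², rs²rsrs²rs, rs²rsrs²rsr, rsrs²rsrs²r, rsrs²rsrs², rsrs²rsrs²rs, srs²rsrs²rs}, of order 60.
Check: |G/G'| = 60/60 = 1 is the order of the abelianisation.

Answer: 60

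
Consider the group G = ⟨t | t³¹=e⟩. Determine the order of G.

G is generated by a single element, so G is cyclic. The relator gives t³¹ = e and no smaller power is forced to be e, so the 31 powers {e, t, t², t³, t⁴, t⁵, t⁶, t⁷, t⁸, t⁹, t²², t²³, t²¹, t²⁰, t²⁴, t²⁵, t²⁶, t²⁷, t²⁸, t²⁹, t³⁰, t¹², t¹³, t¹¹, t¹⁰, t¹⁴, t¹⁵, t¹⁶, t¹⁷, t¹⁸, t¹⁹} are distinct. Hence |G| = 31.

Answer: 31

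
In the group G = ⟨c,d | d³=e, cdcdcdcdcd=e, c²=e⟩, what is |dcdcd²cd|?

Compute successive powers until reaching e:
  (dcdcd²cd)¹ = dcdcd²cd, (dcdcd²cd)² = d²cdcd²cd², (dcdcd²cd)³ = e.
The smallest positive k with (dcdcd²cd)ᵏ = e is 3.

Answer: 3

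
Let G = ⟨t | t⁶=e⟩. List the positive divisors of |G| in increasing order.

|G| = 6 = 2 · 3. By Lagrange's theorem the order of any subgroup divides 6; the divisors of 6 are 1, 2, 3, 6.

Answer: 1, 2, 3, 6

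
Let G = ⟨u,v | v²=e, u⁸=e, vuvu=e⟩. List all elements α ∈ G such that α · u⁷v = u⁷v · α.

⟨u⁷v⟩ ⊆ C_G(u⁷v) since powers of u⁷v commute with u⁷v; so |C_G(u⁷v)| ≥ |⟨u⁷v⟩| = 2.
By orbit–stabilizer, |C_G(u⁷v)| = |G| / |conj. class of u⁷v| = 16 / 4 = 4.
The 4 elements commuting with u⁷v are {e, u⁴, u⁷v, u³v}.

Answer: {e, u⁴, u⁷v, u³v}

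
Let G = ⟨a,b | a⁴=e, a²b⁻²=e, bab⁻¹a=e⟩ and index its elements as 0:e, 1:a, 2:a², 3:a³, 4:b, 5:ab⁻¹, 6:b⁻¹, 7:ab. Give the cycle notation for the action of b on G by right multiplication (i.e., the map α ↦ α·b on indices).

(0 4 2 6)(1 7 3 5)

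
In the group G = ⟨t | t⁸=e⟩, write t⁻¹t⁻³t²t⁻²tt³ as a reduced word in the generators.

Multiply left to right, reducing at each step:
  (t⁷) · t⁻³ = t⁴
  (t⁴) · t² = t⁶
  (t⁶) · t⁻² = t⁴
  (t⁴) · t = t⁵
  (t⁵) · t³ = e

Answer: e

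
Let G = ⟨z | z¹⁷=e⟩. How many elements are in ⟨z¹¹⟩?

|⟨z¹¹⟩| equals the order of z¹¹. Compute successive powers until reaching e:
  (z¹¹)¹ = z¹¹, (z¹¹)² = z⁵, (z¹¹)³ = z¹⁶, (z¹¹)⁴ = z¹⁰, (z¹¹)⁵ = z⁴, (z¹¹)⁶ = z¹⁵, (z¹¹)⁷ = z⁹, (z¹¹)⁸ = z³, (z¹¹)⁹ = z¹⁴, (z¹¹)¹⁰ = z⁸, (z¹¹)¹¹ = z², (z¹¹)¹² = z¹³, (z¹¹)¹³ = z⁷, (z¹¹)¹⁴ = z, (z¹¹)¹⁵ = z¹², (z¹¹)¹⁶ = z⁶, (z¹¹)¹⁷ = e.
The smallest positive k with (z¹¹)ᵏ = e is 17, so |⟨z¹¹⟩| = 17.

Answer: 17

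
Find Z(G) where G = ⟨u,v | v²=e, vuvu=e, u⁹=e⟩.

An element z ∈ Z(G) iff z commutes with every generator.
For example e is central: e·u = u = u·e; e·v = v = v·e.
Whereas u ∉ Z(G) since u·v = uv ≠ u⁸v = v·u.
Checking each of the 18 elements this way gives Z(G) = {e}, of order 1.

Answer: {e}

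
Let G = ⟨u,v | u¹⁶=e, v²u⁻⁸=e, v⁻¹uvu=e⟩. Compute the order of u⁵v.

Compute successive powers until reaching e:
  (u⁵v)¹ = u⁵v, (u⁵v)² = u⁸, (u⁵v)³ = u⁵v⁻¹, (u⁵v)⁴ = e.
The smallest positive k with (u⁵v)ᵏ = e is 4.

Answer: 4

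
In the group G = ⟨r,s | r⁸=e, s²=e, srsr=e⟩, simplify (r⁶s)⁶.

Compute successive powers of (r⁶s), reducing at each step:
  (r⁶s)²: (r⁶s) · r⁶ = s;   s · s = e
  (r⁶s)³: e · r⁶ = r⁶;   (r⁶) · s = r⁶s
  (r⁶s)⁴: (r⁶s) · r⁶ = s;   s · s = e
  (r⁶s)⁵: e · r⁶ = r⁶;   (r⁶) · s = r⁶s
  (r⁶s)⁶: (r⁶s) · r⁶ = s;   s · s = e

Answer: e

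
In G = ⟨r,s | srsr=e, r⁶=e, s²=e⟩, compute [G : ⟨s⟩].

First find ord(s) by computing successive powers:
  s¹ = s, s² = e.
So |⟨s⟩| = ord(s) = 2. With |G| = 12, by Lagrange [G : ⟨s⟩] = 12/2 = 6.

Answer: 6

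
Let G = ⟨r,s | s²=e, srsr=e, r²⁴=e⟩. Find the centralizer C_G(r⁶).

⟨r⁶⟩ ⊆ C_G(r⁶) since powers of r⁶ commute with r⁶; so |C_G(r⁶)| ≥ |⟨r⁶⟩| = 4.
By orbit–stabilizer, |C_G(r⁶)| = |G| / |conj. class of r⁶| = 48 / 2 = 24.
The 24 elements commuting with r⁶ are {e, r, r², r³, r⁴, r⁵, r⁶, r⁷, r⁸, r⁹, r¹⁰, r¹¹, r¹², r¹³, r¹⁴, r¹⁵, r¹⁶, r¹⁷, r¹⁸, r¹⁹, r²⁰, r²¹, r²², r²³}.

Answer: {e, r, r², r³, r⁴, r⁵, r⁶, r⁷, r⁸, r⁹, r¹⁰, r¹¹, r¹², r¹³, r¹⁴, r¹⁵, r¹⁶, r¹⁷, r¹⁸, r¹⁹, r²⁰, r²¹, r²², r²³}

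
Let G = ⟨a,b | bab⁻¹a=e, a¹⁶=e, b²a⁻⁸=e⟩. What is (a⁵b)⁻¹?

The order of (a⁵b) is 4 (smallest k with (a⁵b)ᵏ = e), so (a⁵b)⁻¹ = (a⁵b)³ = a⁵b⁻¹.
Check: (a⁵b) · (a⁵b⁻¹) → (a⁵b) · a⁵ = b;   b · b⁻¹ = e, giving e as required.

Answer: a⁵b⁻¹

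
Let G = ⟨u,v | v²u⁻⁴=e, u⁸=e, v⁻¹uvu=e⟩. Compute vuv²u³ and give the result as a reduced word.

Multiply left to right, reducing at each step:
  v · u = u³v⁻¹
  (u³v⁻¹) · v² = u³v
  (u³v) · u³ = v

Answer: v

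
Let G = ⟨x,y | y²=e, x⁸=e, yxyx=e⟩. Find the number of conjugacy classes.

The conjugacy classes (representative and size) are:
  [e] (size 1), [x] (size 2), [x⁶] (size 2), [x³] (size 2), [x⁴] (size 1), [y] (size 4), [x⁵y] (size 4).
Class equation: 1 + 2 + 2 + 2 + 1 + 4 + 4 = 16 = |G|. So G has 7 conjugacy classes.

Answer: 7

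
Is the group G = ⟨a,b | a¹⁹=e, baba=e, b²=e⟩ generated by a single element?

Every cyclic group is abelian. But a·b = ab while b·a = a¹⁸b, so a·b ≠ b·a and G is not abelian. Hence G is not cyclic.

Answer: No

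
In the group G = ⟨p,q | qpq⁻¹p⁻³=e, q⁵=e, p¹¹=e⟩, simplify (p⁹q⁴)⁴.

Compute successive powers of (p⁹q⁴), reducing at each step:
  (p⁹q⁴)²: (p⁹q⁴) · p⁹ = pq⁴;   (pq⁴) · q⁴ = pq³
  (p⁹q⁴)³: (pq³) · p⁹ = p²q³;   (p²q³) · q⁴ = p²q²
  (p⁹q⁴)⁴: (p²q²) · p⁹ = p⁶q²;   (p⁶q²) · q⁴ = p⁶q

Answer: p⁶q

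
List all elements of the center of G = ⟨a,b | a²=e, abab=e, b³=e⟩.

An element z ∈ Z(G) iff z commutes with every generator.
For example e is central: e·a = a = a·e; e·b = b = b·e.
Whereas a ∉ Z(G) since a·b = ab ≠ ab² = b·a.
Checking each of the 6 elements this way gives Z(G) = {e}, of order 1.

Answer: {e}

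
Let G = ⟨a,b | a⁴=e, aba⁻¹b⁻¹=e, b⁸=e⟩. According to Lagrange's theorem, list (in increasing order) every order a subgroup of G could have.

|G| = 32 = 2⁵. By Lagrange's theorem the order of any subgroup divides 32; the divisors of 32 are 1, 2, 4, 8, 16, 32.

Answer: 1, 2, 4, 8, 16, 32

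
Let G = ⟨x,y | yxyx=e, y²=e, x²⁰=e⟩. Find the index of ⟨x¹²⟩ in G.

First find ord(x¹²) by computing successive powers:
  (x¹²)¹ = x¹², (x¹²)² = x⁴, (x¹²)³ = x¹⁶, (x¹²)⁴ = x⁸, (x¹²)⁵ = e.
So |⟨x¹²⟩| = ord(x¹²) = 5. With |G| = 40, by Lagrange [G : ⟨x¹²⟩] = 40/5 = 8.

Answer: 8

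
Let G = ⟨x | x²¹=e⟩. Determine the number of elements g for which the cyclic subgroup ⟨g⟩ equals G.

G is cyclic of order 21. An element generates G iff its order is 21, and a cyclic group of order 21 has exactly φ(21) = 12 such elements.

Answer: 12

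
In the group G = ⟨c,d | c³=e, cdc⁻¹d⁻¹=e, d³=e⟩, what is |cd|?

Compute successive powers until reaching e:
  (cd)¹ = cd, (cd)² = c²d², (cd)³ = e.
The smallest positive k with (cd)ᵏ = e is 3.

Answer: 3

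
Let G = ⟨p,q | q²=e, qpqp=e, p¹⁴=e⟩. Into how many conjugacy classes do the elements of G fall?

The conjugacy classes (representative and size) are:
  [e] (size 1), [p¹³] (size 2), [p²] (size 2), [p³] (size 2), [p¹⁰] (size 2), [p⁵] (size 2), [p⁸] (size 2), [p⁷] (size 1), [p⁶q] (size 7), [p⁹q] (size 7).
Class equation: 1 + 2 + 2 + 2 + 2 + 2 + 2 + 1 + 7 + 7 = 28 = |G|. So G has 10 conjugacy classes.

Answer: 10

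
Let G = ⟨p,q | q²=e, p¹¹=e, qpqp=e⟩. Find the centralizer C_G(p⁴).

⟨p⁴⟩ ⊆ C_G(p⁴) since powers of p⁴ commute with p⁴; so |C_G(p⁴)| ≥ |⟨p⁴⟩| = 11.
By orbit–stabilizer, |C_G(p⁴)| = |G| / |conj. class of p⁴| = 22 / 2 = 11.
The 11 elements commuting with p⁴ are {e, p, p², p³, p⁴, p⁵, p⁶, p⁷, p⁸, p⁹, p¹⁰}.

Answer: {e, p, p², p³, p⁴, p⁵, p⁶, p⁷, p⁸, p⁹, p¹⁰}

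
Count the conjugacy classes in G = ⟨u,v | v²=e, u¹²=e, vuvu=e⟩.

The conjugacy classes (representative and size) are:
  [e] (size 1), [u¹¹] (size 2), [u²] (size 2), [u⁹] (size 2), [u⁴] (size 2), [u⁵] (size 2), [u⁶] (size 1), [v] (size 6), [uv] (size 6).
Class equation: 1 + 2 + 2 + 2 + 2 + 2 + 1 + 6 + 6 = 24 = |G|. So G has 9 conjugacy classes.

Answer: 9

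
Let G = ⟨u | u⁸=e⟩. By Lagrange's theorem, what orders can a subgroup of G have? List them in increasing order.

|G| = 8 = 2³. By Lagrange's theorem the order of any subgroup divides 8; the divisors of 8 are 1, 2, 4, 8.

Answer: 1, 2, 4, 8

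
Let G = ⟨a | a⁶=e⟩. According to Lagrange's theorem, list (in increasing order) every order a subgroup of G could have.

|G| = 6 = 2 · 3. By Lagrange's theorem the order of any subgroup divides 6; the divisors of 6 are 1, 2, 3, 6.

Answer: 1, 2, 3, 6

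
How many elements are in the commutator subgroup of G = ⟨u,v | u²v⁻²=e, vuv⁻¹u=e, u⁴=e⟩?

G' = [G, G] is generated by all commutators. The generator-pair commutators are: [u, v] = u².
The subgroup they normally generate is {e, u²}, of order 2.
Check: |G/G'| = 8/2 = 4 is the order of the abelianisation.

Answer: 2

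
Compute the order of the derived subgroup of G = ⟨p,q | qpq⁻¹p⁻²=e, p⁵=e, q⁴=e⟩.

G' = [G, G] is generated by all commutators. The generator-pair commutators are: [p, q] = p⁴.
The subgroup they normally generate is {e, p, p², p³, p⁴}, of order 5.
Check: |G/G'| = 20/5 = 4 is the order of the abelianisation.

Answer: 5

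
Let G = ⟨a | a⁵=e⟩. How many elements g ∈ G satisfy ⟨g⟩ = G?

G is cyclic of order 5. An element generates G iff its order is 5, and a cyclic group of order 5 has exactly φ(5) = 4 such elements.

Answer: 4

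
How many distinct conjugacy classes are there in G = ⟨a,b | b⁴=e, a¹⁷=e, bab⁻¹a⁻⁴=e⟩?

The conjugacy classes (representative and size) are:
  [e] (size 1), [a⁴] (size 4), [a²] (size 4), [a⁵] (size 4), [a¹¹] (size 4), [a⁷b] (size 17), [a³b²] (size 17), [a⁹b³] (size 17).
Class equation: 1 + 4 + 4 + 4 + 4 + 17 + 17 + 17 = 68 = |G|. So G has 8 conjugacy classes.

Answer: 8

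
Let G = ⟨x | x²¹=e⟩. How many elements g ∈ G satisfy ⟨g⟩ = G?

G is cyclic of order 21. An element generates G iff its order is 21, and a cyclic group of order 21 has exactly φ(21) = 12 such elements.

Answer: 12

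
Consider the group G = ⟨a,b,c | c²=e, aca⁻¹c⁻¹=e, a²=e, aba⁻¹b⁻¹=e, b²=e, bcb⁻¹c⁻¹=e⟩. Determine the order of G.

Enumerate words in the generators, reducing via the relations: the distinct elements are
  {a, b, c, e, ab, ac, bc, abc}.
No further products give new elements, so |G| = 8.

Answer: 8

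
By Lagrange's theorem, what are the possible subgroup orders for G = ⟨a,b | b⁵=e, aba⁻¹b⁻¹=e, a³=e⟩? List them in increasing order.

|G| = 15 = 3 · 5. By Lagrange's theorem the order of any subgroup divides 15; the divisors of 15 are 1, 3, 5, 15.

Answer: 1, 3, 5, 15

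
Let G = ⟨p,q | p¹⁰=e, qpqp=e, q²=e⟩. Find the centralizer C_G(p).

⟨p⟩ ⊆ C_G(p) since powers of p commute with p; so |C_G(p)| ≥ |⟨p⟩| = 10.
By orbit–stabilizer, |C_G(p)| = |G| / |conj. class of p| = 20 / 2 = 10.
The 10 elements commuting with p are {e, p, p², p³, p⁴, p⁵, p⁶, p⁷, p⁸, p⁹}.

Answer: {e, p, p², p³, p⁴, p⁵, p⁶, p⁷, p⁸, p⁹}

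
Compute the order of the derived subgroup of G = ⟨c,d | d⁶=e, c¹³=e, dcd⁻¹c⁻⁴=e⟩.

G' = [G, G] is generated by all commutators. The generator-pair commutators are: [c, d] = c¹⁰.
The subgroup they normally generate is {e, c, c², c³, c⁴, c⁵, c⁶, c⁷, c⁸, c⁹, c¹⁰, c¹¹, c¹²}, of order 13.
Check: |G/G'| = 78/13 = 6 is the order of the abelianisation.

Answer: 13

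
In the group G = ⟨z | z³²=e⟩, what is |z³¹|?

Compute successive powers until reaching e:
  (z³¹)¹ = z³¹, (z³¹)² = z³⁰, (z³¹)³ = z²⁹, (z³¹)⁴ = z²⁸, (z³¹)⁵ = z²⁷, (z³¹)⁶ = z²⁶, (z³¹)⁷ = z²⁵, (z³¹)⁸ = z²⁴, (z³¹)⁹ = z²³, (z³¹)¹⁰ = z²², (z³¹)¹¹ = z²¹, (z³¹)¹² = z²⁰, (z³¹)¹³ = z¹⁹, (z³¹)¹⁴ = z¹⁸, (z³¹)¹⁵ = z¹⁷, (z³¹)¹⁶ = z¹⁶, (z³¹)¹⁷ = z¹⁵, (z³¹)¹⁸ = z¹⁴, (z³¹)¹⁹ = z¹³, (z³¹)²⁰ = z¹², (z³¹)²¹ = z¹¹, (z³¹)²² = z¹⁰, (z³¹)²³ = z⁹, (z³¹)²⁴ = z⁸, (z³¹)²⁵ = z⁷, (z³¹)²⁶ = z⁶, (z³¹)²⁷ = z⁵, (z³¹)²⁸ = z⁴, (z³¹)²⁹ = z³, (z³¹)³⁰ = z², (z³¹)³¹ = z, (z³¹)³² = e.
The smallest positive k with (z³¹)ᵏ = e is 32.

Answer: 32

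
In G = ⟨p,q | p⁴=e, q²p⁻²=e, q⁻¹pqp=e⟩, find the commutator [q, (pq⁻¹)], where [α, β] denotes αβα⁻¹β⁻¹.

[q, (pq⁻¹)] = q·(pq⁻¹)·q⁻¹·(pq⁻¹)⁻¹.
  q · (pq⁻¹) = p³
  (p³) · (q⁻¹) = pq
  (pq) · (pq) = p²

Answer: p²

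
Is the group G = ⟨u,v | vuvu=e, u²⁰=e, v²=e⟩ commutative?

u·v = uv but v·u = u¹⁹v, so u·v ≠ v·u and G is not abelian.

Answer: No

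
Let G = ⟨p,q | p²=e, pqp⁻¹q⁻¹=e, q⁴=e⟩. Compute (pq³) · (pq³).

Compute (pq³) · (pq³) by multiplying left to right and reducing via the relations at each step:
  (pq³) · p = q³
  (q³) · q³ = q²

Answer: q²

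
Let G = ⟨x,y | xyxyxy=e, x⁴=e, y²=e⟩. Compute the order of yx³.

Compute successive powers until reaching e:
  (yx³)¹ = yx³, (yx³)² = xy, (yx³)³ = e.
The smallest positive k with (yx³)ᵏ = e is 3.

Answer: 3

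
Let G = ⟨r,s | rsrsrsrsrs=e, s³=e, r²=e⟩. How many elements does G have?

Enumerate words in the generators, reducing via the relations: the distinct elements are
  {e, r, s, rs, sr, s², rsr, rs², srs, s²r, rsrs, rs²r, srsr, srs², s²rs, rsrsr, rsrs², rs²rs, srs²r, s²rsr, s²rs², rsrs²r, rs²rsr, rs²rs², srsrs², srs²rs, s²rsrs, s²rs²r, rsrs²rs, rs²rsrs, rs²rs²r, srsrs²r, srs²rsr, srs²rs², s²rsrs², s²rs²rs, rsrs²rsr, rsrs²rs², rs²rsrs², srsrs²rs, srs²rsrs, s²rsrs²r, s²rs²rsr, rsrs²rsrs, rs²rsrs²r, srsrs²rs², srs²rsrs², s²rsrs²rs, s²rs²rsrs, rsrs²rsrs², rs²rsrs²rs, srs²rsrs²r, s²rsrs²rsr, s²rsrs²rs², s²rs²rsrs², rsrs²rsrs²r, rs²rsrs²rsr, rs²rsrs²rs², srs²rsrs²rs, rsrs²rsrs²rs}.
No further products give new elements, so |G| = 60.

Answer: 60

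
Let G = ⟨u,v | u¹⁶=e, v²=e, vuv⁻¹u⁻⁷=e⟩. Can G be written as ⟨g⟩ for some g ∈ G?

Every cyclic group is abelian. But u·v = uv while v·u = u⁷v, so u·v ≠ v·u and G is not abelian. Hence G is not cyclic.

Answer: No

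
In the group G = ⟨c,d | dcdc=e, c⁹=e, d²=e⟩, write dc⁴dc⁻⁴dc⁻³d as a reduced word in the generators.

Multiply left to right, reducing at each step:
  d · c⁴ = c⁵d
  (c⁵d) · d = c⁵
  (c⁵) · c⁻⁴ = c
  c · d = cd
  (cd) · c⁻³ = c⁴d
  (c⁴d) · d = c⁴

Answer: c⁴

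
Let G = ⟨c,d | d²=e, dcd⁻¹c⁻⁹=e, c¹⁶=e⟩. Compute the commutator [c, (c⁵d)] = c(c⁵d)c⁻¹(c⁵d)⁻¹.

[c, (c⁵d)] = c·(c⁵d)·c⁻¹·(c⁵d)⁻¹.
  c · (c⁵d) = c⁶d
  (c⁶d) · (c¹⁵) = c¹³d
  (c¹³d) · (c³d) = c⁸

Answer: c⁸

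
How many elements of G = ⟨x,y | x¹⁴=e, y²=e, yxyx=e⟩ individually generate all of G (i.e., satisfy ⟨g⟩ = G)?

⟨g⟩ = G would require ord(g) = |G| = 28, but the maximum element order in G is 14 < 28. So G is not cyclic and no single element generates it: the count is 0.

Answer: 0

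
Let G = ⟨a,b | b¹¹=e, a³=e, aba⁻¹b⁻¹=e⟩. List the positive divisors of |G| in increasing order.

|G| = 33 = 3 · 11. By Lagrange's theorem the order of any subgroup divides 33; the divisors of 33 are 1, 3, 11, 33.

Answer: 1, 3, 11, 33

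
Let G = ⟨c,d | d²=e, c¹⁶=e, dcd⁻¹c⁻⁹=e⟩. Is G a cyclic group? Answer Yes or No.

Every cyclic group is abelian. But c·d = cd while d·c = c⁹d, so c·d ≠ d·c and G is not abelian. Hence G is not cyclic.

Answer: No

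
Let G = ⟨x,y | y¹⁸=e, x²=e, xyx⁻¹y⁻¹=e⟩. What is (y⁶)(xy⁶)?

Compute (y⁶) · (xy⁶) by multiplying left to right and reducing via the relations at each step:
  (y⁶) · x = xy⁶
  (xy⁶) · y⁶ = xy¹²

Answer: xy¹²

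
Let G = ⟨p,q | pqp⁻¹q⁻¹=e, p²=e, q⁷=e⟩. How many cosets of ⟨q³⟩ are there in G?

First find ord(q³) by computing successive powers:
  (q³)¹ = q³, (q³)² = q⁶, (q³)³ = q², (q³)⁴ = q⁵, (q³)⁵ = q, (q³)⁶ = q⁴, (q³)⁷ = e.
So |⟨q³⟩| = ord(q³) = 7. With |G| = 14, by Lagrange [G : ⟨q³⟩] = 14/7 = 2.

Answer: 2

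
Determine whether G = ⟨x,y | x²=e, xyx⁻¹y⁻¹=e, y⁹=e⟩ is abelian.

Each pair of generators commutes: x·y = xy = y·x. Since the generators pairwise commute, every element of G commutes with every other, so G is abelian.

Answer: Yes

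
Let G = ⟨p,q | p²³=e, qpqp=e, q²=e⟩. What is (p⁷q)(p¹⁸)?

Compute (p⁷q) · (p¹⁸) by multiplying left to right and reducing via the relations at each step:
  (p⁷q) · p¹⁸ = p¹²q

Answer: p¹²q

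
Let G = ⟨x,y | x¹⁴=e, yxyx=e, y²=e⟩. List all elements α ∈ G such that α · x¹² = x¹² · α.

⟨x¹²⟩ ⊆ C_G(x¹²) since powers of x¹² commute with x¹²; so |C_G(x¹²)| ≥ |⟨x¹²⟩| = 7.
By orbit–stabilizer, |C_G(x¹²)| = |G| / |conj. class of x¹²| = 28 / 2 = 14.
The 14 elements commuting with x¹² are {e, x, x², x³, x⁴, x⁵, x⁶, x⁷, x⁸, x⁹, x¹⁰, x¹¹, x¹², x¹³}.

Answer: {e, x, x², x³, x⁴, x⁵, x⁶, x⁷, x⁸, x⁹, x¹⁰, x¹¹, x¹², x¹³}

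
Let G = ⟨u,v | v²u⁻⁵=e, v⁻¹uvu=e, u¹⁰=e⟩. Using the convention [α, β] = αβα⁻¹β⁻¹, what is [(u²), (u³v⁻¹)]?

[(u²), (u³v⁻¹)] = (u²)·(u³v⁻¹)·(u²)⁻¹·(u³v⁻¹)⁻¹.
  (u²) · (u³v⁻¹) = v
  v · (u⁸) = u²v
  (u²v) · (u³v) = u⁴

Answer: u⁴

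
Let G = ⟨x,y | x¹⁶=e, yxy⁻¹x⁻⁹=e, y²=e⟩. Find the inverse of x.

The order of x is 16 (smallest k with xᵏ = e), so x⁻¹ = x¹⁵ = x¹⁵.
Check: x · (x¹⁵) → x · x¹⁵ = e, giving e as required.

Answer: x¹⁵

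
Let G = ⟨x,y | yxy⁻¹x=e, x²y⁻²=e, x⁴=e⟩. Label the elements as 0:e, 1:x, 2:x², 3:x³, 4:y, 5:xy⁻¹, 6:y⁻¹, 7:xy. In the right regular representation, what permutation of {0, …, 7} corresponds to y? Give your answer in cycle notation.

(0 4 2 6)(1 7 3 5)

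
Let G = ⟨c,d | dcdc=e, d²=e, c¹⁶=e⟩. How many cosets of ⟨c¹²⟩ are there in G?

First find ord(c¹²) by computing successive powers:
  (c¹²)¹ = c¹², (c¹²)² = c⁸, (c¹²)³ = c⁴, (c¹²)⁴ = e.
So |⟨c¹²⟩| = ord(c¹²) = 4. With |G| = 32, by Lagrange [G : ⟨c¹²⟩] = 32/4 = 8.

Answer: 8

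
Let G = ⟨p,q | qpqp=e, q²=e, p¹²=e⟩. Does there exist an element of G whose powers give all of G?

Every cyclic group is abelian. But p·q = pq while q·p = p¹¹q, so p·q ≠ q·p and G is not abelian. Hence G is not cyclic.

Answer: No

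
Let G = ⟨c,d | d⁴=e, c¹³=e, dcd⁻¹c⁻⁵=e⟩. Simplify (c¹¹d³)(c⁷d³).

Compute (c¹¹d³) · (c⁷d³) by multiplying left to right and reducing via the relations at each step:
  (c¹¹d³) · c⁷ = c²d³
  (c²d³) · d³ = c²d²

Answer: c²d²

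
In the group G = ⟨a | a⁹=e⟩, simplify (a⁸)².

Compute successive powers of (a⁸), reducing at each step:
  (a⁸)²: (a⁸) · a⁸ = a⁷

Answer: a⁷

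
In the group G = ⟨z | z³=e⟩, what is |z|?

Compute successive powers until reaching e:
  z¹ = z, z² = z², z³ = e.
The smallest positive k with zᵏ = e is 3.

Answer: 3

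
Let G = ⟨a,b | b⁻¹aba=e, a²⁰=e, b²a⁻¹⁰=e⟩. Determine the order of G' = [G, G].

G' = [G, G] is generated by all commutators. The generator-pair commutators are: [a, b] = a².
The subgroup they normally generate is {e, a², a⁴, a⁶, a⁸, a¹⁰, a¹², a¹⁴, a¹⁶, a¹⁸}, of order 10.
Check: |G/G'| = 40/10 = 4 is the order of the abelianisation.

Answer: 10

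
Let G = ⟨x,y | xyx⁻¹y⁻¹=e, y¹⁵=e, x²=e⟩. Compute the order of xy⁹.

Compute successive powers until reaching e:
  (xy⁹)¹ = xy⁹, (xy⁹)² = y³, (xy⁹)³ = xy¹², (xy⁹)⁴ = y⁶, (xy⁹)⁵ = x, (xy⁹)⁶ = y⁹, (xy⁹)⁷ = xy³, (xy⁹)⁸ = y¹², (xy⁹)⁹ = xy⁶, (xy⁹)¹⁰ = e.
The smallest positive k with (xy⁹)ᵏ = e is 10.

Answer: 10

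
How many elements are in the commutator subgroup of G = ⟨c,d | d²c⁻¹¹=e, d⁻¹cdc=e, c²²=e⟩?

G' = [G, G] is generated by all commutators. The generator-pair commutators are: [c, d] = c².
The subgroup they normally generate is {e, c², c⁴, c⁶, c⁸, c¹⁰, c¹², c¹⁴, c¹⁶, c¹⁸, c²⁰}, of order 11.
Check: |G/G'| = 44/11 = 4 is the order of the abelianisation.

Answer: 11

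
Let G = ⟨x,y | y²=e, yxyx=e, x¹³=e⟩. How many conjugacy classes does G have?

The conjugacy classes (representative and size) are:
  [e] (size 1), [x¹²] (size 2), [x¹¹] (size 2), [x³] (size 2), [x⁴] (size 2), [x⁸] (size 2), [x⁶] (size 2), [y] (size 13).
Class equation: 1 + 2 + 2 + 2 + 2 + 2 + 2 + 13 = 26 = |G|. So G has 8 conjugacy classes.

Answer: 8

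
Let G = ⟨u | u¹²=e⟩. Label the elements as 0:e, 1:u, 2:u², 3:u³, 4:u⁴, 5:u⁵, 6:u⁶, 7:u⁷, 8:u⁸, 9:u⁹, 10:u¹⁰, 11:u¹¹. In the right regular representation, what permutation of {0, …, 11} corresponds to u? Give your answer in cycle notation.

(0 1 2 3 4 5 6 7 8 9 10 11)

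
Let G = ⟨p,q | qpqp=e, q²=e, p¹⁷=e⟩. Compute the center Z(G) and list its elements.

An element z ∈ Z(G) iff z commutes with every generator.
For example e is central: e·p = p = p·e; e·q = q = q·e.
Whereas p ∉ Z(G) since p·q = pq ≠ p¹⁶q = q·p.
Checking each of the 34 elements this way gives Z(G) = {e}, of order 1.

Answer: {e}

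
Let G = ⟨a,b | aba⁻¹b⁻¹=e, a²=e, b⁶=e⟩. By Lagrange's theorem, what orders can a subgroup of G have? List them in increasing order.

|G| = 12 = 2² · 3. By Lagrange's theorem the order of any subgroup divides 12; the divisors of 12 are 1, 2, 3, 4, 6, 12.

Answer: 1, 2, 3, 4, 6, 12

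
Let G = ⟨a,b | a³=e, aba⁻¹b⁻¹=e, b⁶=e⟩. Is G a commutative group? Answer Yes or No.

Each pair of generators commutes: a·b = ab = b·a. Since the generators pairwise commute, every element of G commutes with every other, so G is abelian.

Answer: Yes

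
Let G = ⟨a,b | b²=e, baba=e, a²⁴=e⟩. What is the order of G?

Enumerate words in the generators, reducing via the relations: the distinct elements are
  {a, b, e, ab, a², a³, a⁴, a⁵, a⁶, a⁷, a⁸, a⁹, a²b, a²², a²³, a²¹, a²⁰, a³b, a¹², a¹³, a¹¹, a¹⁰, a¹⁴, a¹⁵, a¹⁶, a¹⁷, a¹⁸, a¹⁹, a⁴b, a⁵b, a⁶b, a⁷b, a⁸b, a⁹b, a²²b, a²³b, a²¹b, a²⁰b, a¹²b, a¹³b, a¹¹b, a¹⁰b, a¹⁴b, a¹⁵b, a¹⁶b, a¹⁷b, a¹⁸b, a¹⁹b}.
No further products give new elements, so |G| = 48.

Answer: 48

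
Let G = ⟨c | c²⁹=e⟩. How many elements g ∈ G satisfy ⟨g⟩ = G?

G is cyclic of order 29. An element generates G iff its order is 29, and a cyclic group of order 29 has exactly φ(29) = 28 such elements.

Answer: 28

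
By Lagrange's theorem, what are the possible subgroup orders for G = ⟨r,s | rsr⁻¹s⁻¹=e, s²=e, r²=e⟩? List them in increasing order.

|G| = 4 = 2². By Lagrange's theorem the order of any subgroup divides 4; the divisors of 4 are 1, 2, 4.

Answer: 1, 2, 4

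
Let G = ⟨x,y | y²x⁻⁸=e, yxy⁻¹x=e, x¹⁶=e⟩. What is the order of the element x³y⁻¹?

Compute successive powers until reaching e:
  (x³y⁻¹)¹ = x³y⁻¹, (x³y⁻¹)² = x⁸, (x³y⁻¹)³ = x³y, (x³y⁻¹)⁴ = e.
The smallest positive k with (x³y⁻¹)ᵏ = e is 4.

Answer: 4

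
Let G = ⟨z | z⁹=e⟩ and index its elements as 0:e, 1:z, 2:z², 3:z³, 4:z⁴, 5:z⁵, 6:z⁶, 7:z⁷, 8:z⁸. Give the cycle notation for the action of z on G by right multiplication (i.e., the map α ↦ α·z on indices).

(0 1 2 3 4 5 6 7 8)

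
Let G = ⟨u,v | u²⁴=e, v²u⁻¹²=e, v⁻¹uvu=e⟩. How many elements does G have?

Enumerate words in the generators, reducing via the relations: the distinct elements are
  {e, u, v, uv, u², u³, u⁴, u⁵, u⁶, u⁷, u⁸, u⁹, u²v, u²², u²³, u²¹, u²⁰, u³v, u¹², u¹³, u¹¹, u¹⁰, u¹⁴, u¹⁵, u¹⁶, u¹⁷, u¹⁸, u¹⁹, u⁴v, u⁵v, u⁶v, u⁷v, u⁸v, u⁹v, v⁻¹, uv⁻¹, u¹¹v, u¹⁰v, u²v⁻¹, u³v⁻¹, u⁴v⁻¹, u⁵v⁻¹, u⁶v⁻¹, u⁷v⁻¹, u⁸v⁻¹, u⁹v⁻¹, u¹¹v⁻¹, u¹⁰v⁻¹}.
No further products give new elements, so |G| = 48.

Answer: 48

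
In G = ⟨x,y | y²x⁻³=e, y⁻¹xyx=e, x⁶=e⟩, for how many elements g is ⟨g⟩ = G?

⟨g⟩ = G would require ord(g) = |G| = 12, but the maximum element order in G is 6 < 12. So G is not cyclic and no single element generates it: the count is 0.

Answer: 0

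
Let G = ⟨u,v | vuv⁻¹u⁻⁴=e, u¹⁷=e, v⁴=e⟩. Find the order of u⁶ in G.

Compute successive powers until reaching e:
  (u⁶)¹ = u⁶, (u⁶)² = u¹², (u⁶)³ = u, (u⁶)⁴ = u⁷, (u⁶)⁵ = u¹³, (u⁶)⁶ = u², (u⁶)⁷ = u⁸, (u⁶)⁸ = u¹⁴, (u⁶)⁹ = u³, (u⁶)¹⁰ = u⁹, (u⁶)¹¹ = u¹⁵, (u⁶)¹² = u⁴, (u⁶)¹³ = u¹⁰, (u⁶)¹⁴ = u¹⁶, (u⁶)¹⁵ = u⁵, (u⁶)¹⁶ = u¹¹, (u⁶)¹⁷ = e.
The smallest positive k with (u⁶)ᵏ = e is 17.

Answer: 17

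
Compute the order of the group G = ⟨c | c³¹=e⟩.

G is generated by a single element, so G is cyclic. The relator gives c³¹ = e and no smaller power is forced to be e, so the 31 powers {c, e, c², c³, c⁴, c⁵, c⁶, c⁷, c⁸, c⁹, c²², c²³, c²¹, c²⁰, c²⁴, c²⁵, c²⁶, c²⁷, c²⁸, c²⁹, c³⁰, c¹², c¹³, c¹¹, c¹⁰, c¹⁴, c¹⁵, c¹⁶, c¹⁷, c¹⁸, c¹⁹} are distinct. Hence |G| = 31.

Answer: 31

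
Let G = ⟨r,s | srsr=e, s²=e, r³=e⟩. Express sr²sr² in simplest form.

Multiply left to right, reducing at each step:
  s · r² = rs
  (rs) · s = r
  r · r² = e

Answer: e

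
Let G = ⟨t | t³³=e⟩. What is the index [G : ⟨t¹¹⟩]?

First find ord(t¹¹) by computing successive powers:
  (t¹¹)¹ = t¹¹, (t¹¹)² = t²², (t¹¹)³ = e.
So |⟨t¹¹⟩| = ord(t¹¹) = 3. With |G| = 33, by Lagrange [G : ⟨t¹¹⟩] = 33/3 = 11.

Answer: 11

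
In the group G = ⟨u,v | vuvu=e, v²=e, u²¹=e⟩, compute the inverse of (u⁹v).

The order of (u⁹v) is 2 (smallest k with (u⁹v)ᵏ = e), so (u⁹v)⁻¹ = (u⁹v)¹ = u⁹v.
Check: (u⁹v) · (u⁹v) → (u⁹v) · u⁹ = v;   v · v = e, giving e as required.

Answer: u⁹v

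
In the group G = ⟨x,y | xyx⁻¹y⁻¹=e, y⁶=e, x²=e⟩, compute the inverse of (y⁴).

The order of (y⁴) is 3 (smallest k with (y⁴)ᵏ = e), so (y⁴)⁻¹ = (y⁴)² = y².
Check: (y⁴) · (y²) → (y⁴) · y² = e, giving e as required.

Answer: y²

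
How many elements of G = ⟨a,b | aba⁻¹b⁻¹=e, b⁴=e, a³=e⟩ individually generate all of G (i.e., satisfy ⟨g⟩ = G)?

G is cyclic of order 12. An element generates G iff its order is 12, and a cyclic group of order 12 has exactly φ(12) = 4 such elements.

Answer: 4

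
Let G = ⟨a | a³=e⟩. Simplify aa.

Compute a · a by multiplying left to right and reducing via the relations at each step:
  a · a = a²

Answer: a²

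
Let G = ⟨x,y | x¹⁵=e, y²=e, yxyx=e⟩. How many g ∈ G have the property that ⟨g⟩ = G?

⟨g⟩ = G would require ord(g) = |G| = 30, but the maximum element order in G is 15 < 30. So G is not cyclic and no single element generates it: the count is 0.

Answer: 0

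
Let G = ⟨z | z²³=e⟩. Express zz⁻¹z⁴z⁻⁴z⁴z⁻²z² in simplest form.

Multiply left to right, reducing at each step:
  z · z⁻¹ = e
  e · z⁴ = z⁴
  (z⁴) · z⁻⁴ = e
  e · z⁴ = z⁴
  (z⁴) · z⁻² = z²
  (z²) · z² = z⁴

Answer: z⁴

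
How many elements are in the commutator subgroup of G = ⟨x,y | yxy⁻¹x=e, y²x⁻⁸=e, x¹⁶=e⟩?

G' = [G, G] is generated by all commutators. The generator-pair commutators are: [x, y] = x².
The subgroup they normally generate is {e, x², x⁴, x⁶, x⁸, x¹⁰, x¹², x¹⁴}, of order 8.
Check: |G/G'| = 32/8 = 4 is the order of the abelianisation.

Answer: 8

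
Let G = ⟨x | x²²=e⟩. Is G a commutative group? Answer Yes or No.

G has a single generator, so G is cyclic and hence abelian.

Answer: Yes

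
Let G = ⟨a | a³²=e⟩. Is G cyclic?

|G| = 32. The element a has order 32 (its powers give 32 distinct elements), so ⟨a⟩ = G and G is cyclic.

Answer: Yes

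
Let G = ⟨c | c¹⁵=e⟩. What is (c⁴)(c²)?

Compute (c⁴) · (c²) by multiplying left to right and reducing via the relations at each step:
  (c⁴) · c² = c⁶

Answer: c⁶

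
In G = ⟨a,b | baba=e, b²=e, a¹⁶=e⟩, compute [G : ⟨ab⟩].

First find ord(ab) by computing successive powers:
  (ab)¹ = ab, (ab)² = e.
So |⟨ab⟩| = ord(ab) = 2. With |G| = 32, by Lagrange [G : ⟨ab⟩] = 32/2 = 16.

Answer: 16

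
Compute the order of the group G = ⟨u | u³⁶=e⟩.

G is generated by a single element, so G is cyclic. The relator gives u³⁶ = e and no smaller power is forced to be e, so the 36 powers {e, u, u², u³, u⁴, u⁵, u⁶, u⁷, u⁸, u⁹, u²², u²³, u²¹, u²⁰, u²⁴, u²⁵, u²⁶, u²⁷, u²⁸, u²⁹, u³², u³³, u³¹, u³⁰, u³⁴, u³⁵, u¹², u¹³, u¹¹, u¹⁰, u¹⁴, u¹⁵, u¹⁶, u¹⁷, u¹⁸, u¹⁹} are distinct. Hence |G| = 36.

Answer: 36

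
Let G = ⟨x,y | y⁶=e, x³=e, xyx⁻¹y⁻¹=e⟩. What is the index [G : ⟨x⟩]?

First find ord(x) by computing successive powers:
  x¹ = x, x² = x², x³ = e.
So |⟨x⟩| = ord(x) = 3. With |G| = 18, by Lagrange [G : ⟨x⟩] = 18/3 = 6.

Answer: 6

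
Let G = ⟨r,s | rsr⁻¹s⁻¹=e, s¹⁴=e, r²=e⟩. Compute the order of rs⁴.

Compute successive powers until reaching e:
  (rs⁴)¹ = rs⁴, (rs⁴)² = s⁸, (rs⁴)³ = rs¹², (rs⁴)⁴ = s², (rs⁴)⁵ = rs⁶, (rs⁴)⁶ = s¹⁰, (rs⁴)⁷ = r, (rs⁴)⁸ = s⁴, (rs⁴)⁹ = rs⁸, (rs⁴)¹⁰ = s¹², (rs⁴)¹¹ = rs², (rs⁴)¹² = s⁶, (rs⁴)¹³ = rs¹⁰, (rs⁴)¹⁴ = e.
The smallest positive k with (rs⁴)ᵏ = e is 14.

Answer: 14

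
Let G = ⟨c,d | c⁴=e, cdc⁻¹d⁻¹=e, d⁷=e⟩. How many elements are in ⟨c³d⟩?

|⟨c³d⟩| equals the order of c³d. Compute successive powers until reaching e:
  (c³d)¹ = c³d, (c³d)² = c²d², (c³d)³ = cd³, (c³d)⁴ = d⁴, (c³d)⁵ = c³d⁵, (c³d)⁶ = c²d⁶, (c³d)⁷ = c, (c³d)⁸ = d, (c³d)⁹ = c³d², (c³d)¹⁰ = c²d³, (c³d)¹¹ = cd⁴, (c³d)¹² = d⁵, (c³d)¹³ = c³d⁶, (c³d)¹⁴ = c², (c³d)¹⁵ = cd, (c³d)¹⁶ = d², (c³d)¹⁷ = c³d³, (c³d)¹⁸ = c²d⁴, (c³d)¹⁹ = cd⁵, (c³d)²⁰ = d⁶, (c³d)²¹ = c³, (c³d)²² = c²d, (c³d)²³ = cd², (c³d)²⁴ = d³, (c³d)²⁵ = c³d⁴, (c³d)²⁶ = c²d⁵, (c³d)²⁷ = cd⁶, (c³d)²⁸ = e.
The smallest positive k with (c³d)ᵏ = e is 28, so |⟨c³d⟩| = 28.

Answer: 28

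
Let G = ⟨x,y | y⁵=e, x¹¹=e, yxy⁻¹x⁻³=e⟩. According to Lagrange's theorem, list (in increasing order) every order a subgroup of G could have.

|G| = 55 = 5 · 11. By Lagrange's theorem the order of any subgroup divides 55; the divisors of 55 are 1, 5, 11, 55.

Answer: 1, 5, 11, 55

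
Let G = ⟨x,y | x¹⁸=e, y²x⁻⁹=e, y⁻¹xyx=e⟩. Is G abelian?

x·y = xy but y·x = x⁸y⁻¹, so x·y ≠ y·x and G is not abelian.

Answer: No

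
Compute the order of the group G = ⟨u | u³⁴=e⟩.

G is generated by a single element, so G is cyclic. The relator gives u³⁴ = e and no smaller power is forced to be e, so the 34 powers {e, u, u², u³, u⁴, u⁵, u⁶, u⁷, u⁸, u⁹, u²², u²³, u²¹, u²⁰, u²⁴, u²⁵, u²⁶, u²⁷, u²⁸, u²⁹, u³², u³³, u³¹, u³⁰, u¹², u¹³, u¹¹, u¹⁰, u¹⁴, u¹⁵, u¹⁶, u¹⁷, u¹⁸, u¹⁹} are distinct. Hence |G| = 34.

Answer: 34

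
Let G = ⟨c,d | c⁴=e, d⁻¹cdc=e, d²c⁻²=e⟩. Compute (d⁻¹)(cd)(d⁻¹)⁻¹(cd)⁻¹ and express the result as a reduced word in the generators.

[(d⁻¹), (cd)] = (d⁻¹)·(cd)·(d⁻¹)⁻¹·(cd)⁻¹.
  (d⁻¹) · (cd) = c³
  (c³) · d = cd⁻¹
  (cd⁻¹) · (cd⁻¹) = c²

Answer: c²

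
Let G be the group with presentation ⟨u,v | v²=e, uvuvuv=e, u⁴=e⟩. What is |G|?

Enumerate words in the generators, reducing via the relations: the distinct elements are
  {e, u, v, uv, u², u³, vu, uvu, u²v, u³v, vu², vu³, uvu², uvu³, u²vu, u³vu, vu²v, uvu²v, u²vu², u²vu³, u³vu², u³vu³, u²vu²v, u³vu²v}.
No further products give new elements, so |G| = 24.

Answer: 24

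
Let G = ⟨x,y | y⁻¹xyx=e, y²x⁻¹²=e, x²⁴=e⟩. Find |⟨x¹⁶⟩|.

|⟨x¹⁶⟩| equals the order of x¹⁶. Compute successive powers until reaching e:
  (x¹⁶)¹ = x¹⁶, (x¹⁶)² = x⁸, (x¹⁶)³ = e.
The smallest positive k with (x¹⁶)ᵏ = e is 3, so |⟨x¹⁶⟩| = 3.

Answer: 3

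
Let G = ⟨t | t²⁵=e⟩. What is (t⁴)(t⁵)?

Compute (t⁴) · (t⁵) by multiplying left to right and reducing via the relations at each step:
  (t⁴) · t⁵ = t⁹

Answer: t⁹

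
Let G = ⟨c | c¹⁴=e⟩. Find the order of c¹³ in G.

Compute successive powers until reaching e:
  (c¹³)¹ = c¹³, (c¹³)² = c¹², (c¹³)³ = c¹¹, (c¹³)⁴ = c¹⁰, (c¹³)⁵ = c⁹, (c¹³)⁶ = c⁸, (c¹³)⁷ = c⁷, (c¹³)⁸ = c⁶, (c¹³)⁹ = c⁵, (c¹³)¹⁰ = c⁴, (c¹³)¹¹ = c³, (c¹³)¹² = c², (c¹³)¹³ = c, (c¹³)¹⁴ = e.
The smallest positive k with (c¹³)ᵏ = e is 14.

Answer: 14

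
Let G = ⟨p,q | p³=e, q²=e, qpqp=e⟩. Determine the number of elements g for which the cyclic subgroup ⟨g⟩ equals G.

⟨g⟩ = G would require ord(g) = |G| = 6, but the maximum element order in G is 3 < 6. So G is not cyclic and no single element generates it: the count is 0.

Answer: 0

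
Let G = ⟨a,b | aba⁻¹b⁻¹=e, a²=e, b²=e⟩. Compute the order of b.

Compute successive powers until reaching e:
  b¹ = b, b² = e.
The smallest positive k with bᵏ = e is 2.

Answer: 2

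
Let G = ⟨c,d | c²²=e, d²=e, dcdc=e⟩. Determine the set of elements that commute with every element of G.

An element z ∈ Z(G) iff z commutes with every generator.
For example c¹¹ is central: (c¹¹)·c = c¹² = c·(c¹¹); (c¹¹)·d = c¹¹d = d·(c¹¹).
Whereas c ∉ Z(G) since c·d = cd ≠ c²¹d = d·c.
Checking each of the 44 elements this way gives Z(G) = {e, c¹¹}, of order 2.

Answer: {e, c¹¹}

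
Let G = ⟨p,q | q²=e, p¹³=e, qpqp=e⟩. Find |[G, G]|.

G' = [G, G] is generated by all commutators. The generator-pair commutators are: [p, q] = p².
The subgroup they normally generate is {e, p, p², p³, p⁴, p⁵, p⁶, p⁷, p⁸, p⁹, p¹⁰, p¹¹, p¹²}, of order 13.
Check: |G/G'| = 26/13 = 2 is the order of the abelianisation.

Answer: 13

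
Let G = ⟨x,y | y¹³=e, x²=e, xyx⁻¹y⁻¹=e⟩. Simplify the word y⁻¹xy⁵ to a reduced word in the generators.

Multiply left to right, reducing at each step:
  (y¹²) · x = xy¹²
  (xy¹²) · y⁵ = xy⁴

Answer: xy⁴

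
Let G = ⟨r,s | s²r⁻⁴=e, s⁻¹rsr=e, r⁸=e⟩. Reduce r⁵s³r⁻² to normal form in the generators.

Multiply left to right, reducing at each step:
  (r⁵) · s³ = rs
  (rs) · r⁻² = r³s

Answer: r³s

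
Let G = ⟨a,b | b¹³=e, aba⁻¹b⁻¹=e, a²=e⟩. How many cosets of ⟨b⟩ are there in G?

First find ord(b) by computing successive powers:
  b¹ = b, b² = b², b³ = b³, b⁴ = b⁴, b⁵ = b⁵, b⁶ = b⁶, b⁷ = b⁷, b⁸ = b⁸, b⁹ = b⁹, b¹⁰ = b¹⁰, b¹¹ = b¹¹, b¹² = b¹², b¹³ = e.
So |⟨b⟩| = ord(b) = 13. With |G| = 26, by Lagrange [G : ⟨b⟩] = 26/13 = 2.

Answer: 2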